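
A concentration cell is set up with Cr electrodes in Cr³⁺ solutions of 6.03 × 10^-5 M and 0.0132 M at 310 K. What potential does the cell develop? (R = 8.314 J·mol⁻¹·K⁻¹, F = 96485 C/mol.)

0.048 V

Both half-cells are Cr³⁺/Cr, so E°_cell = 0. The concentrated side is the cathode; the cell reaction moves Cr³⁺ from high to low concentration with n = 3.
Q = [Cr³⁺]_dilute/[Cr³⁺]_conc = 6.03 × 10^-5/0.0132 = 0.00457.
E = 0 − (RT/nF) ln Q = −((8.314×310)/(3×96485))(-5.389) = 0.0480 V.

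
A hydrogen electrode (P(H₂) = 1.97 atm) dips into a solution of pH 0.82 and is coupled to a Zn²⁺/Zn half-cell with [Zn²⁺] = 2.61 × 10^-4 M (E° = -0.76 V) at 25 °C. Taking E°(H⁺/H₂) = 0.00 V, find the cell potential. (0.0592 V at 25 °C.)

The hydrogen couple is the cathode, so E°_cell = 0.76 V; n = 2.
[H⁺] = 10^(−0.82) = 0.15 M, and Q = [Zn²⁺]·P(H₂) / [H⁺]^2 = 0.0224.
E = E° − (0.0592/2) log Q = 0.76 − (0.0592/2)(-1.649) = 0.809 V.

0.81 V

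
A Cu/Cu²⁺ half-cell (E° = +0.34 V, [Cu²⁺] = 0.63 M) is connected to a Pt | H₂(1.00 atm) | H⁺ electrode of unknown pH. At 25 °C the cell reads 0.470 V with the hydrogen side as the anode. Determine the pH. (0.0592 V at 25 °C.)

pH = 2.30

E°_cell = 0.34 V and n = 2.
log Q = n(E° − E)/0.0592 = 2×(0.34 − 0.470)/0.0592 = -4.392.
With Q = [H⁺]^2 / ([Cu²⁺]·P(H₂)), solving for [H⁺] gives log[H⁺] = -2.296, so pH = 2.30.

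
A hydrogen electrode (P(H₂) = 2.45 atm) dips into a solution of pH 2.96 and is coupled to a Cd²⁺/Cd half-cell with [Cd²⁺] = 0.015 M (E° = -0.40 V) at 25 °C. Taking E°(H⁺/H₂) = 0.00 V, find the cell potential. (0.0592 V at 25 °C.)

The hydrogen couple is the cathode, so E°_cell = 0.40 V; n = 2.
[H⁺] = 10^(−2.96) = 0.0011 M, and Q = [Cd²⁺]·P(H₂) / [H⁺]^2 = 3.06 × 10^4.
E = E° − (0.0592/2) log Q = 0.40 − (0.0592/2)(4.485) = 0.267 V.

0.27 V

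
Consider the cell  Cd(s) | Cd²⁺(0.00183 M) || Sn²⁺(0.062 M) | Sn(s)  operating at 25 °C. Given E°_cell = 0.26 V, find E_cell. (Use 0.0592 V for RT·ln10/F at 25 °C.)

0.305 V

Balancing electrons gives n = 2; the reaction quotient is Q = [Cd²⁺]/[Sn²⁺] = 0.0295.
At 25 °C, E = E° − (0.0592/n) log Q = 0.26 − (0.0592/2)(-1.530) = 0.260 + 0.045 = 0.305 V.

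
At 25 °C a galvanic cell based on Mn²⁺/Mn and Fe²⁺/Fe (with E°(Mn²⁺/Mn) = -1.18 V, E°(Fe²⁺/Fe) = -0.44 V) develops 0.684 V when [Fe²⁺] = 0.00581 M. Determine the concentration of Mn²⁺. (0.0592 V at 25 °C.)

From the Nernst equation, log Q = n(E° − E)/0.0592 = 2(0.74 − 0.684)/0.0592 = 1.892, so Q = 78.0.
With Q = [Mn²⁺]/[Fe²⁺] and the known concentrations, [Mn²⁺] in the numerator gives [Mn²⁺] = 0.45 M.

0.45 M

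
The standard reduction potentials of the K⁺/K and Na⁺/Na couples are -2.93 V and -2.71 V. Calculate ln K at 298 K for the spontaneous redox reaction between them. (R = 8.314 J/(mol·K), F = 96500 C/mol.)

ln K = 8.6

E°_cell = -2.71 − (-2.93) = 0.22 V, with n = 1 electron transferred.
At equilibrium E = 0, so the Nernst equation gives ln K = nFE°/RT = (1)(96500)(0.22)/((8.314)(298)) = 8.57.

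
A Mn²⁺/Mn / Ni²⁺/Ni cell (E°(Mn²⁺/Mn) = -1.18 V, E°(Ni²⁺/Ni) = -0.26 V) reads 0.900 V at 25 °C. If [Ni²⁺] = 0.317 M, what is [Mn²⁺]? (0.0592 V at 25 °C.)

1.5 M

From the Nernst equation, log Q = n(E° − E)/0.0592 = 2(0.92 − 0.900)/0.0592 = 0.676, so Q = 4.74.
With Q = [Mn²⁺]/[Ni²⁺] and the known concentrations, [Mn²⁺] in the numerator gives [Mn²⁺] = 1.5 M.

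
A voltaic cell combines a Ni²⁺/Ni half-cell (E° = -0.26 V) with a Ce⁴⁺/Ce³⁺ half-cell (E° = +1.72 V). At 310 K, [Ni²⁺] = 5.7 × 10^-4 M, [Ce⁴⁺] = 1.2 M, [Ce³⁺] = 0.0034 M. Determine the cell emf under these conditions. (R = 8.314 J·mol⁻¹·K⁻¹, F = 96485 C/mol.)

2.24 V

The Ce⁴⁺/Ce³⁺ couple has the higher reduction potential and acts as the cathode, so E°_cell = +1.72 − (-0.26) = 1.98 V.
Balancing electrons gives n = 2; the reaction quotient is Q = [Ni²⁺]·[Ce³⁺]^2/[Ce⁴⁺]^2 = 4.58 × 10^-9.
E = E° − (RT/nF) ln Q = 1.98 − (8.314×310)/(2×96485) × (-19.202) = 1.980 + 0.256 = 2.236 V.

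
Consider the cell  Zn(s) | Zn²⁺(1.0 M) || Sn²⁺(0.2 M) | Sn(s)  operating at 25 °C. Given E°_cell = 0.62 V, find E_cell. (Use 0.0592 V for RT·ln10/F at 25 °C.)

0.599 V

Balancing electrons gives n = 2; the reaction quotient is Q = [Zn²⁺]/[Sn²⁺] = 5.00.
At 25 °C, E = E° − (0.0592/n) log Q = 0.62 − (0.0592/2)(0.699) = 0.620 − 0.021 = 0.599 V.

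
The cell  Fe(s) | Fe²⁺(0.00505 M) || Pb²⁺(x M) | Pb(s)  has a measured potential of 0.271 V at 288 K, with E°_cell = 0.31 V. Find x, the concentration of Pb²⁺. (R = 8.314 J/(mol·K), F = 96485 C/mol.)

From the Nernst equation, ln Q = nF(E° − E)/RT = 2×96485×(0.31 − 0.271)/(8.314×288) = 3.143, so Q = 23.2.
With Q = [Fe²⁺]/[Pb²⁺] and the known concentrations, [Pb²⁺] in the denominator gives [Pb²⁺] = 2.2 × 10^-4 M.

2.2 × 10^-4 M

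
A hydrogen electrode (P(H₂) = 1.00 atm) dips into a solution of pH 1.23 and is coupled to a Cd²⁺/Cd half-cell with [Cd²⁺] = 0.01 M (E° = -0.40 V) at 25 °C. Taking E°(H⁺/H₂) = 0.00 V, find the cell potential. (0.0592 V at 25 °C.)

0.39 V

The hydrogen couple is the cathode, so E°_cell = 0.40 V; n = 2.
[H⁺] = 10^(−1.23) = 0.059 M, and Q = [Cd²⁺]·P(H₂) / [H⁺]^2 = 2.88.
E = E° − (0.0592/2) log Q = 0.40 − (0.0592/2)(0.460) = 0.386 V.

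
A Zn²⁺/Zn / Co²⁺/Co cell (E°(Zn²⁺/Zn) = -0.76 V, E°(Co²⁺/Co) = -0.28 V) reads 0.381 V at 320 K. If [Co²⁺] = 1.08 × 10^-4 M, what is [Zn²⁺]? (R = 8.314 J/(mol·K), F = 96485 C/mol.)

From the Nernst equation, ln Q = nF(E° − E)/RT = 2×96485×(0.48 − 0.381)/(8.314×320) = 7.181, so Q = 1310.
With Q = [Zn²⁺]/[Co²⁺] and the known concentrations, [Zn²⁺] in the numerator gives [Zn²⁺] = 0.14 M.

0.14 M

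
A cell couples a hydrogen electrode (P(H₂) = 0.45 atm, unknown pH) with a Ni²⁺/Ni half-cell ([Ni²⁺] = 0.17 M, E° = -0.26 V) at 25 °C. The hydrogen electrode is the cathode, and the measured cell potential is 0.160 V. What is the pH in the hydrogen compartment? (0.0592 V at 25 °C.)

E°_cell = 0.26 V and n = 2.
log Q = n(E° − E)/0.0592 = 2×(0.26 − 0.160)/0.0592 = 3.378.
With Q = [Ni²⁺]·P(H₂) / [H⁺]^2, solving for [H⁺] gives log[H⁺] = -2.247, so pH = 2.25.

pH = 2.25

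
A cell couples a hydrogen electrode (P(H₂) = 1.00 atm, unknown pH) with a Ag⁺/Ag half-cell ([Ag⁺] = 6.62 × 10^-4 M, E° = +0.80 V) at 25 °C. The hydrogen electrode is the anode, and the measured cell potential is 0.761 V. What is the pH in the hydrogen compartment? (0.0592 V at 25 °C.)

E°_cell = 0.80 V and n = 2.
log Q = n(E° − E)/0.0592 = 2×(0.80 − 0.761)/0.0592 = 1.318.
With Q = [H⁺]^2 / ([Ag⁺]^2·P(H₂)), solving for [H⁺] gives log[H⁺] = -2.520, so pH = 2.52.

pH = 2.52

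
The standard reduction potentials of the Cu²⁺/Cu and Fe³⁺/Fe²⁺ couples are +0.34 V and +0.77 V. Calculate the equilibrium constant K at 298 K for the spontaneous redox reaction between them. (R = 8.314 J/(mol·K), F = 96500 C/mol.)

3.5 × 10^14

E°_cell = +0.77 − (+0.34) = 0.43 V, with n = 2 electrons transferred.
At equilibrium E = 0, so the Nernst equation gives ln K = nFE°/RT = (2)(96500)(0.43)/((8.314)(298)) = 33.50.
K = e^33.50 = 3.5 × 10^14.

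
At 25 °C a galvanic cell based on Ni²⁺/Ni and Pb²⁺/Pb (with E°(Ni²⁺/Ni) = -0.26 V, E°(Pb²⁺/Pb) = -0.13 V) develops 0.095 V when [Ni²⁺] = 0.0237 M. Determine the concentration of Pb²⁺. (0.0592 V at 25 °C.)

From the Nernst equation, log Q = n(E° − E)/0.0592 = 2(0.13 − 0.095)/0.0592 = 1.182, so Q = 15.2.
With Q = [Ni²⁺]/[Pb²⁺] and the known concentrations, [Pb²⁺] in the denominator gives [Pb²⁺] = 0.0016 M.

0.0016 M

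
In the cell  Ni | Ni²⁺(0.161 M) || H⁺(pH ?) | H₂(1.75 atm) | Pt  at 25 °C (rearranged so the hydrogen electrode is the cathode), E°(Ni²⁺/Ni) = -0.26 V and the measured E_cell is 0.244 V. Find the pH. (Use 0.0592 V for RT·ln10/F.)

E°_cell = 0.26 V and n = 2.
log Q = n(E° − E)/0.0592 = 2×(0.26 − 0.244)/0.0592 = 0.541.
With Q = [Ni²⁺]·P(H₂) / [H⁺]^2, solving for [H⁺] gives log[H⁺] = -0.545, so pH = 0.55.

pH = 0.55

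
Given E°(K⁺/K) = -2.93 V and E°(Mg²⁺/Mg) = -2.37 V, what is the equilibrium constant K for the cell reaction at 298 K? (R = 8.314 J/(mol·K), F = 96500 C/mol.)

E°_cell = -2.37 − (-2.93) = 0.56 V, with n = 2 electrons transferred.
At equilibrium E = 0, so the Nernst equation gives ln K = nFE°/RT = (2)(96500)(0.56)/((8.314)(298)) = 43.62.
K = e^43.62 = 8.8 × 10^18.

8.8 × 10^18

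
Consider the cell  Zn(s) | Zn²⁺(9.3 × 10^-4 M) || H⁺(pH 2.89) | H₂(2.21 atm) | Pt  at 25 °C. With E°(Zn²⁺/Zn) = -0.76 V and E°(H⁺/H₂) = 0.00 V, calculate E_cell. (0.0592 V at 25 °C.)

0.67 V

The hydrogen couple is the cathode, so E°_cell = 0.76 V; n = 2.
[H⁺] = 10^(−2.89) = 0.0013 M, and Q = [Zn²⁺]·P(H₂) / [H⁺]^2 = 1240.
E = E° − (0.0592/2) log Q = 0.76 − (0.0592/2)(3.093) = 0.668 V.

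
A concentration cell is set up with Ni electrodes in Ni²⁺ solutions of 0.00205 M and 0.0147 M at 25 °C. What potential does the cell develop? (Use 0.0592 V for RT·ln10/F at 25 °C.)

0.025 V

Both half-cells are Ni²⁺/Ni, so E°_cell = 0. The concentrated side is the cathode; the cell reaction moves Ni²⁺ from high to low concentration with n = 2.
Q = [Ni²⁺]_dilute/[Ni²⁺]_conc = 0.00205/0.0147 = 0.139.
E = 0 − (0.0592/2) log Q = −(0.0592/2)(-0.856) = 0.0253 V.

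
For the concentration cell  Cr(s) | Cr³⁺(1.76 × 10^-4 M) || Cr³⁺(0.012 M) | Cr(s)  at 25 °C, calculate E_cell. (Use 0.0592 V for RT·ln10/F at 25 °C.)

Both half-cells are Cr³⁺/Cr, so E°_cell = 0. The concentrated side is the cathode; the cell reaction moves Cr³⁺ from high to low concentration with n = 3.
Q = [Cr³⁺]_dilute/[Cr³⁺]_conc = 1.76 × 10^-4/0.012 = 0.0147.
E = 0 − (0.0592/3) log Q = −(0.0592/3)(-1.834) = 0.0362 V.

0.036 V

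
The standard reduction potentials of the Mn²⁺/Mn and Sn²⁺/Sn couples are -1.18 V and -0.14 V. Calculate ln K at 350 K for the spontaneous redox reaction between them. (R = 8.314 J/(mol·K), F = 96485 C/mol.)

ln K = 69.0

E°_cell = -0.14 − (-1.18) = 1.04 V, with n = 2 electrons transferred.
At equilibrium E = 0, so the Nernst equation gives ln K = nFE°/RT = (2)(96485)(1.04)/((8.314)(350)) = 68.97.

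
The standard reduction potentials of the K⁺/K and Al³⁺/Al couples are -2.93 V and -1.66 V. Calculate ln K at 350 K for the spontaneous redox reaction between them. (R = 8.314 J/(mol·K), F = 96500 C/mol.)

ln K = 126.3

E°_cell = -1.66 − (-2.93) = 1.27 V, with n = 3 electrons transferred.
At equilibrium E = 0, so the Nernst equation gives ln K = nFE°/RT = (3)(96500)(1.27)/((8.314)(350)) = 126.35.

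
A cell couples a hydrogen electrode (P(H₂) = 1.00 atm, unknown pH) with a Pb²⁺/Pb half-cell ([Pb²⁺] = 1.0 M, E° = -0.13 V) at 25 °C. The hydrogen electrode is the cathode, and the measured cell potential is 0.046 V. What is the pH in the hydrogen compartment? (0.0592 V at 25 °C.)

pH = 1.42

E°_cell = 0.13 V and n = 2.
log Q = n(E° − E)/0.0592 = 2×(0.13 − 0.046)/0.0592 = 2.838.
With Q = [Pb²⁺]·P(H₂) / [H⁺]^2, solving for [H⁺] gives log[H⁺] = -1.419, so pH = 1.42.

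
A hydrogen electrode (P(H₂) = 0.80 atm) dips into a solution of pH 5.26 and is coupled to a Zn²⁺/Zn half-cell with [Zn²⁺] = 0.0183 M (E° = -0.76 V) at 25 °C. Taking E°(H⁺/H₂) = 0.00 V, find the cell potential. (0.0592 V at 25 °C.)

0.50 V

The hydrogen couple is the cathode, so E°_cell = 0.76 V; n = 2.
[H⁺] = 10^(−5.26) = 5.5 × 10^-6 M, and Q = [Zn²⁺]·P(H₂) / [H⁺]^2 = 4.85 × 10^8.
E = E° − (0.0592/2) log Q = 0.76 − (0.0592/2)(8.686) = 0.503 V.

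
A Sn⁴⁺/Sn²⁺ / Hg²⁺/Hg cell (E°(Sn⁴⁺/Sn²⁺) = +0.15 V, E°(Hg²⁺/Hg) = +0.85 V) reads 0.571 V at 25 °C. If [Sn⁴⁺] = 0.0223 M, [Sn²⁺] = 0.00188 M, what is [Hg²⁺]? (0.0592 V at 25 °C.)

5.2 × 10^-4 M

From the Nernst equation, log Q = n(E° − E)/0.0592 = 2(0.70 − 0.571)/0.0592 = 4.358, so Q = 2.28 × 10^4.
With Q = [Sn⁴⁺]/([Sn²⁺]·[Hg²⁺]) and the known concentrations, [Hg²⁺] in the denominator gives [Hg²⁺] = 5.2 × 10^-4 M.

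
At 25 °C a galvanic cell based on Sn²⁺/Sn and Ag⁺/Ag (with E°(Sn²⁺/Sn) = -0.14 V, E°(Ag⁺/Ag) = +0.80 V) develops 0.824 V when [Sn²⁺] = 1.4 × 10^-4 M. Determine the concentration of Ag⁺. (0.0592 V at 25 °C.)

From the Nernst equation, log Q = n(E° − E)/0.0592 = 2(0.94 − 0.824)/0.0592 = 3.919, so Q = 8300.
With Q = [Sn²⁺]/[Ag⁺]^2 and the known concentrations, [Ag⁺]^2 in the denominator gives [Ag⁺] = 1.3 × 10^-4 M.

1.3 × 10^-4 M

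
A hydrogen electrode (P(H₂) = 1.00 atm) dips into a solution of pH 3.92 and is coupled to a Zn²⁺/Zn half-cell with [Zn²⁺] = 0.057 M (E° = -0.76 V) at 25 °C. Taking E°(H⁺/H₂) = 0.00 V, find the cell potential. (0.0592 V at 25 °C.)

0.56 V

The hydrogen couple is the cathode, so E°_cell = 0.76 V; n = 2.
[H⁺] = 10^(−3.92) = 1.2 × 10^-4 M, and Q = [Zn²⁺]·P(H₂) / [H⁺]^2 = 3.94 × 10^6.
E = E° − (0.0592/2) log Q = 0.76 − (0.0592/2)(6.596) = 0.565 V.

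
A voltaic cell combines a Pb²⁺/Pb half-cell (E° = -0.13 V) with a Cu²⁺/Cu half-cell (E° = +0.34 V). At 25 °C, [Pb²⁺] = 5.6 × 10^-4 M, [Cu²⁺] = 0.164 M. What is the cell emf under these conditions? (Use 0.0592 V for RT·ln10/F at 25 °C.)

0.543 V

The Cu²⁺/Cu couple has the higher reduction potential and acts as the cathode, so E°_cell = +0.34 − (-0.13) = 0.47 V.
Balancing electrons gives n = 2; the reaction quotient is Q = [Pb²⁺]/[Cu²⁺] = 0.00341.
At 25 °C, E = E° − (0.0592/n) log Q = 0.47 − (0.0592/2)(-2.467) = 0.470 + 0.073 = 0.543 V.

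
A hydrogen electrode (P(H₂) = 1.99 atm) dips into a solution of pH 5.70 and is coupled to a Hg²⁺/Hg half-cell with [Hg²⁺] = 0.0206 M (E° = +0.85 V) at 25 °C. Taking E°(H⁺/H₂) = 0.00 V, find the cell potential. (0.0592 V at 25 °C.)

1.15 V

The Hg²⁺/Hg couple is the cathode, so E°_cell = 0.85 V; n = 2.
[H⁺] = 10^(−5.70) = 2 × 10^-6 M, and Q = [H⁺]^2 / ([Hg²⁺]·P(H₂)) = 9.71 × 10^-11.
E = E° − (0.0592/2) log Q = 0.85 − (0.0592/2)(-10.013) = 1.146 V.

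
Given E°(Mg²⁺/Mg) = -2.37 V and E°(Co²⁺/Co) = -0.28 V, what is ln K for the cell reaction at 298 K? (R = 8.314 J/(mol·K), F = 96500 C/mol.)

E°_cell = -0.28 − (-2.37) = 2.09 V, with n = 2 electrons transferred.
At equilibrium E = 0, so the Nernst equation gives ln K = nFE°/RT = (2)(96500)(2.09)/((8.314)(298)) = 162.81.

ln K = 162.8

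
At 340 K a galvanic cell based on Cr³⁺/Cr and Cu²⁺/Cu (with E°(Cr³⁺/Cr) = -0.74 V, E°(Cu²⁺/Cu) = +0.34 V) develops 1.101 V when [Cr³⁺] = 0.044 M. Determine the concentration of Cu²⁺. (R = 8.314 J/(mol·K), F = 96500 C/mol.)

0.52 M

From the Nernst equation, ln Q = nF(E° − E)/RT = 6×96500×(1.08 − 1.101)/(8.314×340) = -4.301, so Q = 0.0135.
With Q = [Cr³⁺]^2/[Cu²⁺]^3 and the known concentrations, [Cu²⁺]^3 in the denominator gives [Cu²⁺] = 0.52 M.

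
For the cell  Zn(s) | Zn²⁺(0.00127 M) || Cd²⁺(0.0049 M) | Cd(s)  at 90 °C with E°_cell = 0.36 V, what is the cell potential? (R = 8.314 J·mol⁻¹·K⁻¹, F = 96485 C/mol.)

Balancing electrons gives n = 2; the reaction quotient is Q = [Zn²⁺]/[Cd²⁺] = 0.259.
E = E° − (RT/nF) ln Q = 0.36 − (8.314×363)/(2×96485) × (-1.350) = 0.360 + 0.021 = 0.381 V.

0.381 V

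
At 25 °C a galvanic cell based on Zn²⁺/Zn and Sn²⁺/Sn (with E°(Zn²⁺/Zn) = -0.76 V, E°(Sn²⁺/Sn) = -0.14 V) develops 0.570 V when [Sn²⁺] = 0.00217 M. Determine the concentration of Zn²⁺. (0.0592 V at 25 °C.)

From the Nernst equation, log Q = n(E° − E)/0.0592 = 2(0.62 − 0.570)/0.0592 = 1.689, so Q = 48.9.
With Q = [Zn²⁺]/[Sn²⁺] and the known concentrations, [Zn²⁺] in the numerator gives [Zn²⁺] = 0.11 M.

0.11 M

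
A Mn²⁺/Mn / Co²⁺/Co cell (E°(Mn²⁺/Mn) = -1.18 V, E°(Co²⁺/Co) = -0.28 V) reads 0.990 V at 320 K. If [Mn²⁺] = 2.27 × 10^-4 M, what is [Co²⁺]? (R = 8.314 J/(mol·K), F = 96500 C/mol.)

From the Nernst equation, ln Q = nF(E° − E)/RT = 2×96500×(0.90 − 0.990)/(8.314×320) = -6.529, so Q = 0.00146.
With Q = [Mn²⁺]/[Co²⁺] and the known concentrations, [Co²⁺] in the denominator gives [Co²⁺] = 0.16 M.

0.16 M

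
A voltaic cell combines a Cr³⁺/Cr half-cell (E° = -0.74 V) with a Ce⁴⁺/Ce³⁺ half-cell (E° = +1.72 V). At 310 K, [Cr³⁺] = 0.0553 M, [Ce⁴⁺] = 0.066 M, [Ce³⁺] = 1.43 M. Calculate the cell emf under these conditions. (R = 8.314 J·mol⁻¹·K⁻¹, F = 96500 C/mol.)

2.40 V

The Ce⁴⁺/Ce³⁺ couple has the higher reduction potential and acts as the cathode, so E°_cell = +1.72 − (-0.74) = 2.46 V.
Balancing electrons gives n = 3; the reaction quotient is Q = [Cr³⁺]·[Ce³⁺]^3/[Ce⁴⁺]^3 = 562.
E = E° − (RT/nF) ln Q = 2.46 − (8.314×310)/(3×96500) × (6.332) = 2.460 − 0.056 = 2.404 V.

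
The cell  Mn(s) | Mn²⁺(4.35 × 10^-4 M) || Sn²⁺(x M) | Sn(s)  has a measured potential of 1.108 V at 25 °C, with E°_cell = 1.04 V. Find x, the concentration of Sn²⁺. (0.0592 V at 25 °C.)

0.086 M

From the Nernst equation, log Q = n(E° − E)/0.0592 = 2(1.04 − 1.108)/0.0592 = -2.297, so Q = 0.00504.
With Q = [Mn²⁺]/[Sn²⁺] and the known concentrations, [Sn²⁺] in the denominator gives [Sn²⁺] = 0.086 M.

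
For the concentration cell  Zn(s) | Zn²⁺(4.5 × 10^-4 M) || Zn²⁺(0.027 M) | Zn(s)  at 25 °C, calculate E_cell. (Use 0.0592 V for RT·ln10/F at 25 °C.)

Both half-cells are Zn²⁺/Zn, so E°_cell = 0. The concentrated side is the cathode; the cell reaction moves Zn²⁺ from high to low concentration with n = 2.
Q = [Zn²⁺]_dilute/[Zn²⁺]_conc = 4.5 × 10^-4/0.027 = 0.0167.
E = 0 − (0.0592/2) log Q = −(0.0592/2)(-1.778) = 0.0526 V.

0.053 V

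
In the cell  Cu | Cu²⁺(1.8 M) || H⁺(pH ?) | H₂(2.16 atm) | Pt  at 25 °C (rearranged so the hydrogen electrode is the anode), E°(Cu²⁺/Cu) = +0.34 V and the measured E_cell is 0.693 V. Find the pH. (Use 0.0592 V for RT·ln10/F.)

pH = 5.67

E°_cell = 0.34 V and n = 2.
log Q = n(E° − E)/0.0592 = 2×(0.34 − 0.693)/0.0592 = -11.926.
With Q = [H⁺]^2 / ([Cu²⁺]·P(H₂)), solving for [H⁺] gives log[H⁺] = -5.668, so pH = 5.67.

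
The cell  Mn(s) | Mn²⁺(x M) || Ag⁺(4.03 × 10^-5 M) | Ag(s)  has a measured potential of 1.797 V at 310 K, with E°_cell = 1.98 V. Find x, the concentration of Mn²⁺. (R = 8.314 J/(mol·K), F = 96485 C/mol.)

From the Nernst equation, ln Q = nF(E° − E)/RT = 2×96485×(1.98 − 1.797)/(8.314×310) = 13.702, so Q = 8.92 × 10^5.
With Q = [Mn²⁺]/[Ag⁺]^2 and the known concentrations, [Mn²⁺] in the numerator gives [Mn²⁺] = 0.0014 M.

0.0014 M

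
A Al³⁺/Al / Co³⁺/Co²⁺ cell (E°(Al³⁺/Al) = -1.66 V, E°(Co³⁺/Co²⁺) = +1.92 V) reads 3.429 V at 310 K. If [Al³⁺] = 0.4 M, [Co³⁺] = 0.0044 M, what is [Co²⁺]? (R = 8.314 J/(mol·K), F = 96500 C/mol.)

1.7 M

From the Nernst equation, ln Q = nF(E° − E)/RT = 3×96500×(3.58 − 3.429)/(8.314×310) = 16.961, so Q = 2.32 × 10^7.
With Q = [Al³⁺]·[Co²⁺]^3/[Co³⁺]^3 and the known concentrations, [Co²⁺]^3 in the numerator gives [Co²⁺] = 1.7 M.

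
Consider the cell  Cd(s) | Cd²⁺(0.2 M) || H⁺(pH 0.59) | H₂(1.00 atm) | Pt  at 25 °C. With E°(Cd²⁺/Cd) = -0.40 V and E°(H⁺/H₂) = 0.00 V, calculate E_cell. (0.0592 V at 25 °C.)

0.39 V

The hydrogen couple is the cathode, so E°_cell = 0.40 V; n = 2.
[H⁺] = 10^(−0.59) = 0.26 M, and Q = [Cd²⁺]·P(H₂) / [H⁺]^2 = 3.03.
E = E° − (0.0592/2) log Q = 0.40 − (0.0592/2)(0.481) = 0.386 V.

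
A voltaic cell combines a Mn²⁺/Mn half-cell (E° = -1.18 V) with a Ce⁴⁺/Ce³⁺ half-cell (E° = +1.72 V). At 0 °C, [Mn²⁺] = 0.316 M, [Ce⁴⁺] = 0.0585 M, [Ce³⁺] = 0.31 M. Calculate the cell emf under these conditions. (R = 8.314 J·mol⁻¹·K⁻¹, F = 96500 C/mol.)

The Ce⁴⁺/Ce³⁺ couple has the higher reduction potential and acts as the cathode, so E°_cell = +1.72 − (-1.18) = 2.90 V.
Balancing electrons gives n = 2; the reaction quotient is Q = [Mn²⁺]·[Ce³⁺]^2/[Ce⁴⁺]^2 = 8.87.
E = E° − (RT/nF) ln Q = 2.90 − (8.314×273)/(2×96500) × (2.183) = 2.900 − 0.026 = 2.874 V.

2.87 V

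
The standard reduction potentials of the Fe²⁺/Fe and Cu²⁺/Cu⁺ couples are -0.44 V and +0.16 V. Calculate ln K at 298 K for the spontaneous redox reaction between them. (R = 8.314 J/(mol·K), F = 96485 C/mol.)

ln K = 46.7

E°_cell = +0.16 − (-0.44) = 0.60 V, with n = 2 electrons transferred.
At equilibrium E = 0, so the Nernst equation gives ln K = nFE°/RT = (2)(96485)(0.60)/((8.314)(298)) = 46.73.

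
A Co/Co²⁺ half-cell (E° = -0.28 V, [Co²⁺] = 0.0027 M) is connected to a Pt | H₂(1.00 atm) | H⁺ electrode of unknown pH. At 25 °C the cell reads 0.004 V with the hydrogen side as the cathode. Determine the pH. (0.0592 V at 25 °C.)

E°_cell = 0.28 V and n = 2.
log Q = n(E° − E)/0.0592 = 2×(0.28 − 0.004)/0.0592 = 9.324.
With Q = [Co²⁺]·P(H₂) / [H⁺]^2, solving for [H⁺] gives log[H⁺] = -5.946, so pH = 5.95.

pH = 5.95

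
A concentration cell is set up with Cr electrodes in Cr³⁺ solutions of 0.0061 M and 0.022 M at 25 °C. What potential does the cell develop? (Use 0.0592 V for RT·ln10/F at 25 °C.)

Both half-cells are Cr³⁺/Cr, so E°_cell = 0. The concentrated side is the cathode; the cell reaction moves Cr³⁺ from high to low concentration with n = 3.
Q = [Cr³⁺]_dilute/[Cr³⁺]_conc = 0.0061/0.022 = 0.277.
E = 0 − (0.0592/3) log Q = −(0.0592/3)(-0.557) = 0.0110 V.

0.011 V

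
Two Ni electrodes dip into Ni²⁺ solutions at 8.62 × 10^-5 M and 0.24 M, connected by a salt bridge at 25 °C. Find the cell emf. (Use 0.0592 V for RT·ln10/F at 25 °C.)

0.10 V

Both half-cells are Ni²⁺/Ni, so E°_cell = 0. The concentrated side is the cathode; the cell reaction moves Ni²⁺ from high to low concentration with n = 2.
Q = [Ni²⁺]_dilute/[Ni²⁺]_conc = 8.62 × 10^-5/0.24 = 3.59 × 10^-4.
E = 0 − (0.0592/2) log Q = −(0.0592/2)(-3.445) = 0.1020 V.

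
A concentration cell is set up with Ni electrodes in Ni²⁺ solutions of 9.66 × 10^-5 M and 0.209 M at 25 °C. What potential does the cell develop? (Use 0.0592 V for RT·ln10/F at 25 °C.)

0.099 V

Both half-cells are Ni²⁺/Ni, so E°_cell = 0. The concentrated side is the cathode; the cell reaction moves Ni²⁺ from high to low concentration with n = 2.
Q = [Ni²⁺]_dilute/[Ni²⁺]_conc = 9.66 × 10^-5/0.209 = 4.62 × 10^-4.
E = 0 − (0.0592/2) log Q = −(0.0592/2)(-3.335) = 0.0987 V.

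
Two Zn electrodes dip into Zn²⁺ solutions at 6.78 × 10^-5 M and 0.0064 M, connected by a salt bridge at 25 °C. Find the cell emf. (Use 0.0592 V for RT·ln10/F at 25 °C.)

0.058 V

Both half-cells are Zn²⁺/Zn, so E°_cell = 0. The concentrated side is the cathode; the cell reaction moves Zn²⁺ from high to low concentration with n = 2.
Q = [Zn²⁺]_dilute/[Zn²⁺]_conc = 6.78 × 10^-5/0.0064 = 0.0106.
E = 0 − (0.0592/2) log Q = −(0.0592/2)(-1.975) = 0.0585 V.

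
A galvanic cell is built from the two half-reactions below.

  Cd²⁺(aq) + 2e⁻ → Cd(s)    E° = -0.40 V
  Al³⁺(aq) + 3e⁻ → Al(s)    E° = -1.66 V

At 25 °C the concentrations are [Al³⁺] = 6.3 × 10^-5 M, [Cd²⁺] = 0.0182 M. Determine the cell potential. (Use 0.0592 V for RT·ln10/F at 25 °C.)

1.29 V

The Cd²⁺/Cd couple has the higher reduction potential and acts as the cathode, so E°_cell = -0.40 − (-1.66) = 1.26 V.
Balancing electrons gives n = 6; the reaction quotient is Q = [Al³⁺]^2/[Cd²⁺]^3 = 6.58 × 10^-4.
At 25 °C, E = E° − (0.0592/n) log Q = 1.26 − (0.0592/6)(-3.182) = 1.260 + 0.031 = 1.291 V.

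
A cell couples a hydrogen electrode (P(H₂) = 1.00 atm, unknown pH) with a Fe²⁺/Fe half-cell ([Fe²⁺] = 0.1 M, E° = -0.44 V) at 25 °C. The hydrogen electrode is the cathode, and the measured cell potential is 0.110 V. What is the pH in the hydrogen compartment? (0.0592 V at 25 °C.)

E°_cell = 0.44 V and n = 2.
log Q = n(E° − E)/0.0592 = 2×(0.44 − 0.110)/0.0592 = 11.149.
With Q = [Fe²⁺]·P(H₂) / [H⁺]^2, solving for [H⁺] gives log[H⁺] = -6.074, so pH = 6.07.

pH = 6.07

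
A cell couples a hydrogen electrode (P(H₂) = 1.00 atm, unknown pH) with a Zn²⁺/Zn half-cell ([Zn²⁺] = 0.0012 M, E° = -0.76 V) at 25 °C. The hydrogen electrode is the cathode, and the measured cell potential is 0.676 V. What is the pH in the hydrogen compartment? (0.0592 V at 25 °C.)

pH = 2.88

E°_cell = 0.76 V and n = 2.
log Q = n(E° − E)/0.0592 = 2×(0.76 − 0.676)/0.0592 = 2.838.
With Q = [Zn²⁺]·P(H₂) / [H⁺]^2, solving for [H⁺] gives log[H⁺] = -2.879, so pH = 2.88.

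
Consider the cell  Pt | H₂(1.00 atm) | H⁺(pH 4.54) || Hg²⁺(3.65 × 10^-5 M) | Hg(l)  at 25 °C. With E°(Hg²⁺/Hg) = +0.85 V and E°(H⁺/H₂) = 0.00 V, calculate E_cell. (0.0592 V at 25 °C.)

0.99 V

The Hg²⁺/Hg couple is the cathode, so E°_cell = 0.85 V; n = 2.
[H⁺] = 10^(−4.54) = 2.9 × 10^-5 M, and Q = [H⁺]^2 / ([Hg²⁺]·P(H₂)) = 2.28 × 10^-5.
E = E° − (0.0592/2) log Q = 0.85 − (0.0592/2)(-4.642) = 0.987 V.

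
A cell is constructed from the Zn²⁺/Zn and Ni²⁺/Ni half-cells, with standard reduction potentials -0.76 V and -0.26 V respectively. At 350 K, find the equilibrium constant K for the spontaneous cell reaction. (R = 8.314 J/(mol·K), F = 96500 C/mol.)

2.5 × 10^14

E°_cell = -0.26 − (-0.76) = 0.50 V, with n = 2 electrons transferred.
At equilibrium E = 0, so the Nernst equation gives ln K = nFE°/RT = (2)(96500)(0.50)/((8.314)(350)) = 33.16.
K = e^33.16 = 2.5 × 10^14.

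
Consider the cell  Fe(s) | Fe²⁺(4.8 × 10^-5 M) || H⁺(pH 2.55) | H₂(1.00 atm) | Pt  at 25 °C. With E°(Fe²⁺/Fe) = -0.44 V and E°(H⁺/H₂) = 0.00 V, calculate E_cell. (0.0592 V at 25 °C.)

0.42 V

The hydrogen couple is the cathode, so E°_cell = 0.44 V; n = 2.
[H⁺] = 10^(−2.55) = 0.0028 M, and Q = [Fe²⁺]·P(H₂) / [H⁺]^2 = 6.04.
E = E° − (0.0592/2) log Q = 0.44 − (0.0592/2)(0.781) = 0.417 V.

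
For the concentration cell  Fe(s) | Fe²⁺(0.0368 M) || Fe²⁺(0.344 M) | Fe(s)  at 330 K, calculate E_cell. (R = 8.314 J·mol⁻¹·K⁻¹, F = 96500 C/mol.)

Both half-cells are Fe²⁺/Fe, so E°_cell = 0. The concentrated side is the cathode; the cell reaction moves Fe²⁺ from high to low concentration with n = 2.
Q = [Fe²⁺]_dilute/[Fe²⁺]_conc = 0.0368/0.344 = 0.107.
E = 0 − (RT/nF) ln Q = −((8.314×330)/(2×96500))(-2.235) = 0.0318 V.

0.032 V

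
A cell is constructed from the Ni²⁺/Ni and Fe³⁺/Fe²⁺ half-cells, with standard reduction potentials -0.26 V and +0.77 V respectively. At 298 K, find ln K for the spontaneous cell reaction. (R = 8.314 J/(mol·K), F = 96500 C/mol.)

ln K = 80.2

E°_cell = +0.77 − (-0.26) = 1.03 V, with n = 2 electrons transferred.
At equilibrium E = 0, so the Nernst equation gives ln K = nFE°/RT = (2)(96500)(1.03)/((8.314)(298)) = 80.24.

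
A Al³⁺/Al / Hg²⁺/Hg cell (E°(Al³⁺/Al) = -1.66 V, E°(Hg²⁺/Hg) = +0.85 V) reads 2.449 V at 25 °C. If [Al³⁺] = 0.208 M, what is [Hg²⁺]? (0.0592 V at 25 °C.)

From the Nernst equation, log Q = n(E° − E)/0.0592 = 6(2.51 − 2.449)/0.0592 = 6.182, so Q = 1.52 × 10^6.
With Q = [Al³⁺]^2/[Hg²⁺]^3 and the known concentrations, [Hg²⁺]^3 in the denominator gives [Hg²⁺] = 0.0031 M.

0.0031 M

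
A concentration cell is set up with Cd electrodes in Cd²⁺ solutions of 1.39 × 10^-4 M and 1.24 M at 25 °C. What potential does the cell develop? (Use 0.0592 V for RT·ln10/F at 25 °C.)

0.12 V

Both half-cells are Cd²⁺/Cd, so E°_cell = 0. The concentrated side is the cathode; the cell reaction moves Cd²⁺ from high to low concentration with n = 2.
Q = [Cd²⁺]_dilute/[Cd²⁺]_conc = 1.39 × 10^-4/1.24 = 1.12 × 10^-4.
E = 0 − (0.0592/2) log Q = −(0.0592/2)(-3.950) = 0.1169 V.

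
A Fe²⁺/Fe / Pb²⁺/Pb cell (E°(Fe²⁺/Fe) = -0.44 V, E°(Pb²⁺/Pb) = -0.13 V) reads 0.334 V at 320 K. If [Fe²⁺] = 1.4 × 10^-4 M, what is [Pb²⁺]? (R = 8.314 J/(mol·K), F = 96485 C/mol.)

8 × 10^-4 M

From the Nernst equation, ln Q = nF(E° − E)/RT = 2×96485×(0.31 − 0.334)/(8.314×320) = -1.741, so Q = 0.175.
With Q = [Fe²⁺]/[Pb²⁺] and the known concentrations, [Pb²⁺] in the denominator gives [Pb²⁺] = 8 × 10^-4 M.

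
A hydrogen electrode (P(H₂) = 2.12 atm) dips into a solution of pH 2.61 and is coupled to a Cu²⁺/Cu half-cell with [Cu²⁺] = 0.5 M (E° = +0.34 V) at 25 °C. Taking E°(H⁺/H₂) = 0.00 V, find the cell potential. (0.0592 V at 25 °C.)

0.50 V

The Cu²⁺/Cu couple is the cathode, so E°_cell = 0.34 V; n = 2.
[H⁺] = 10^(−2.61) = 0.0025 M, and Q = [H⁺]^2 / ([Cu²⁺]·P(H₂)) = 5.68 × 10^-6.
E = E° − (0.0592/2) log Q = 0.34 − (0.0592/2)(-5.245) = 0.495 V.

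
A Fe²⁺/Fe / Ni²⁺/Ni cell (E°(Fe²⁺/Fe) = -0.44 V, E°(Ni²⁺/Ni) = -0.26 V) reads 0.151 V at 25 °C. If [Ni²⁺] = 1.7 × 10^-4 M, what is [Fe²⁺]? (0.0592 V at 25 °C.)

From the Nernst equation, log Q = n(E° − E)/0.0592 = 2(0.18 − 0.151)/0.0592 = 0.980, so Q = 9.54.
With Q = [Fe²⁺]/[Ni²⁺] and the known concentrations, [Fe²⁺] in the numerator gives [Fe²⁺] = 0.0016 M.

0.0016 M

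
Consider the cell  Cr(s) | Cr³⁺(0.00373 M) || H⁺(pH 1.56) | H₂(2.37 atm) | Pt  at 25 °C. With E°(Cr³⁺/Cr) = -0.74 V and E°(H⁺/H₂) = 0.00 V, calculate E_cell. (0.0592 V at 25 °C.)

The hydrogen couple is the cathode, so E°_cell = 0.74 V; n = 6.
[H⁺] = 10^(−1.56) = 0.028 M, and Q = [Cr³⁺]^2·P(H₂)^3 / [H⁺]^6 = 4.24 × 10^5.
E = E° − (0.0592/6) log Q = 0.74 − (0.0592/6)(5.628) = 0.684 V.

0.68 V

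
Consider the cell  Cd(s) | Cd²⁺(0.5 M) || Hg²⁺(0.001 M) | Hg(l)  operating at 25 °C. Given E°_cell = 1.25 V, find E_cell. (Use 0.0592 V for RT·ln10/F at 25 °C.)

Balancing electrons gives n = 2; the reaction quotient is Q = [Cd²⁺]/[Hg²⁺] = 500.
At 25 °C, E = E° − (0.0592/n) log Q = 1.25 − (0.0592/2)(2.699) = 1.250 − 0.080 = 1.170 V.

1.17 V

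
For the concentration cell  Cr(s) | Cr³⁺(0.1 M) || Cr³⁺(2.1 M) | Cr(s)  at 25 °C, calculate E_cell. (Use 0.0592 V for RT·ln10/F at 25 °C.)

Both half-cells are Cr³⁺/Cr, so E°_cell = 0. The concentrated side is the cathode; the cell reaction moves Cr³⁺ from high to low concentration with n = 3.
Q = [Cr³⁺]_dilute/[Cr³⁺]_conc = 0.1/2.1 = 0.0476.
E = 0 − (0.0592/3) log Q = −(0.0592/3)(-1.322) = 0.0261 V.

0.026 V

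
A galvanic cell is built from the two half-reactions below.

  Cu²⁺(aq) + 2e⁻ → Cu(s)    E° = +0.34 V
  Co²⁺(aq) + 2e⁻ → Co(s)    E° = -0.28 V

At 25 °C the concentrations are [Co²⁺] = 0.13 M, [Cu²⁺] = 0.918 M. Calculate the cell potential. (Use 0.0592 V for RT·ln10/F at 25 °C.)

The Cu²⁺/Cu couple has the higher reduction potential and acts as the cathode, so E°_cell = +0.34 − (-0.28) = 0.62 V.
Balancing electrons gives n = 2; the reaction quotient is Q = [Co²⁺]/[Cu²⁺] = 0.142.
At 25 °C, E = E° − (0.0592/n) log Q = 0.62 − (0.0592/2)(-0.849) = 0.620 + 0.025 = 0.645 V.

0.645 V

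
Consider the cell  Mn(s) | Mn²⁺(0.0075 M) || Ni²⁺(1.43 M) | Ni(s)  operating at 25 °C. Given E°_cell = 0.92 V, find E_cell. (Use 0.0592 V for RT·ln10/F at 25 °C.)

0.987 V

Balancing electrons gives n = 2; the reaction quotient is Q = [Mn²⁺]/[Ni²⁺] = 0.00524.
At 25 °C, E = E° − (0.0592/n) log Q = 0.92 − (0.0592/2)(-2.280) = 0.920 + 0.067 = 0.987 V.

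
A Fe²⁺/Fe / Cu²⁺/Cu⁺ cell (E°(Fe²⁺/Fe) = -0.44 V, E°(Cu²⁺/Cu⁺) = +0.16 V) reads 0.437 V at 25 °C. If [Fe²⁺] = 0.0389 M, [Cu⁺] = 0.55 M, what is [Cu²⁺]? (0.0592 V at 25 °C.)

From the Nernst equation, log Q = n(E° − E)/0.0592 = 2(0.60 − 0.437)/0.0592 = 5.507, so Q = 3.21 × 10^5.
With Q = [Fe²⁺]·[Cu⁺]^2/[Cu²⁺]^2 and the known concentrations, [Cu²⁺]^2 in the denominator gives [Cu²⁺] = 1.9 × 10^-4 M.

1.9 × 10^-4 M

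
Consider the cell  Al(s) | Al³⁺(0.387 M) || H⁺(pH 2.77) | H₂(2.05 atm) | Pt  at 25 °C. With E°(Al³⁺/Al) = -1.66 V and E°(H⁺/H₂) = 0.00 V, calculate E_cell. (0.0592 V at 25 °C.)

1.49 V

The hydrogen couple is the cathode, so E°_cell = 1.66 V; n = 6.
[H⁺] = 10^(−2.77) = 0.0017 M, and Q = [Al³⁺]^2·P(H₂)^3 / [H⁺]^6 = 5.38 × 10^16.
E = E° − (0.0592/6) log Q = 1.66 − (0.0592/6)(16.731) = 1.495 V.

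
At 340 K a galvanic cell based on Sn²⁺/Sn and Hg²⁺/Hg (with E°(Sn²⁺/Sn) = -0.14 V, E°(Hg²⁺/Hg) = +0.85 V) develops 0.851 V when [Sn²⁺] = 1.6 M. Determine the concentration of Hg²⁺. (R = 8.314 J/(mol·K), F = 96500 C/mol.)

From the Nernst equation, ln Q = nF(E° − E)/RT = 2×96500×(0.99 − 0.851)/(8.314×340) = 9.490, so Q = 1.32 × 10^4.
With Q = [Sn²⁺]/[Hg²⁺] and the known concentrations, [Hg²⁺] in the denominator gives [Hg²⁺] = 1.2 × 10^-4 M.

1.2 × 10^-4 M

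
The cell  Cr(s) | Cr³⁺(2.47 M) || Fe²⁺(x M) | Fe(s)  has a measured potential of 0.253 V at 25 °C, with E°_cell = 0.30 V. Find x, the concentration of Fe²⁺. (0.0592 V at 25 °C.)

0.047 M

From the Nernst equation, log Q = n(E° − E)/0.0592 = 6(0.30 − 0.253)/0.0592 = 4.764, so Q = 5.8 × 10^4.
With Q = [Cr³⁺]^2/[Fe²⁺]^3 and the known concentrations, [Fe²⁺]^3 in the denominator gives [Fe²⁺] = 0.047 M.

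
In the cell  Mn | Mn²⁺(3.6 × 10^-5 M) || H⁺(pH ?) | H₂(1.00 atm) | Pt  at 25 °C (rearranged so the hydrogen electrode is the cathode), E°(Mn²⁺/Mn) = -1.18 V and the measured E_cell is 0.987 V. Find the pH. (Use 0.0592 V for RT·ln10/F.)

pH = 5.48

E°_cell = 1.18 V and n = 2.
log Q = n(E° − E)/0.0592 = 2×(1.18 − 0.987)/0.0592 = 6.520.
With Q = [Mn²⁺]·P(H₂) / [H⁺]^2, solving for [H⁺] gives log[H⁺] = -5.482, so pH = 5.48.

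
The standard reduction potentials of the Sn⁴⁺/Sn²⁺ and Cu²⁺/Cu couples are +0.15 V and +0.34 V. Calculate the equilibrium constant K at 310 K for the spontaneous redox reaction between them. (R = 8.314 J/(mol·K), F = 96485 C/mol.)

E°_cell = +0.34 − (+0.15) = 0.19 V, with n = 2 electrons transferred.
At equilibrium E = 0, so the Nernst equation gives ln K = nFE°/RT = (2)(96485)(0.19)/((8.314)(310)) = 14.23.
K = e^14.23 = 1.5 × 10^6.

1.5 × 10^6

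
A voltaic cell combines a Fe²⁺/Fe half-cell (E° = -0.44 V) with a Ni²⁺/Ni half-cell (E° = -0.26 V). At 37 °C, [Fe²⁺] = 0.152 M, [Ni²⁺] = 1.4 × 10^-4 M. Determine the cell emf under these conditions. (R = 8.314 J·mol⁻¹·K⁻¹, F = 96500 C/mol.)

0.087 V

The Ni²⁺/Ni couple has the higher reduction potential and acts as the cathode, so E°_cell = -0.26 − (-0.44) = 0.18 V.
Balancing electrons gives n = 2; the reaction quotient is Q = [Fe²⁺]/[Ni²⁺] = 1090.
E = E° − (RT/nF) ln Q = 0.18 − (8.314×310)/(2×96500) × (6.990) = 0.180 − 0.093 = 0.087 V.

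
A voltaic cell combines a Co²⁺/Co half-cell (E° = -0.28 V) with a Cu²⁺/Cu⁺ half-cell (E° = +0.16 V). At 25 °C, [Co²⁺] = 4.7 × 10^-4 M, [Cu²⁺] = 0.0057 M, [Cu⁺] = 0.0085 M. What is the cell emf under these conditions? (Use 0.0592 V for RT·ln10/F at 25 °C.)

0.528 V

The Cu²⁺/Cu⁺ couple has the higher reduction potential and acts as the cathode, so E°_cell = +0.16 − (-0.28) = 0.44 V.
Balancing electrons gives n = 2; the reaction quotient is Q = [Co²⁺]·[Cu⁺]^2/[Cu²⁺]^2 = 0.00105.
At 25 °C, E = E° − (0.0592/n) log Q = 0.44 − (0.0592/2)(-2.981) = 0.440 + 0.088 = 0.528 V.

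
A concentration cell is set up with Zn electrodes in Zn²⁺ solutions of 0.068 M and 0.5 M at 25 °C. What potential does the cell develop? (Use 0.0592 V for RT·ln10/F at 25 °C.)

0.026 V

Both half-cells are Zn²⁺/Zn, so E°_cell = 0. The concentrated side is the cathode; the cell reaction moves Zn²⁺ from high to low concentration with n = 2.
Q = [Zn²⁺]_dilute/[Zn²⁺]_conc = 0.068/0.5 = 0.136.
E = 0 − (0.0592/2) log Q = −(0.0592/2)(-0.866) = 0.0256 V.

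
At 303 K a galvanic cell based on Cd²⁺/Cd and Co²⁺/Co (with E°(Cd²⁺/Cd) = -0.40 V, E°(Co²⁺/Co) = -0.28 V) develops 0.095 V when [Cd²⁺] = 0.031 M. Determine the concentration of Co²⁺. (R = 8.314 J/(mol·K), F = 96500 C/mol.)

From the Nernst equation, ln Q = nF(E° − E)/RT = 2×96500×(0.12 − 0.095)/(8.314×303) = 1.915, so Q = 6.79.
With Q = [Cd²⁺]/[Co²⁺] and the known concentrations, [Co²⁺] in the denominator gives [Co²⁺] = 0.0046 M.

0.0046 M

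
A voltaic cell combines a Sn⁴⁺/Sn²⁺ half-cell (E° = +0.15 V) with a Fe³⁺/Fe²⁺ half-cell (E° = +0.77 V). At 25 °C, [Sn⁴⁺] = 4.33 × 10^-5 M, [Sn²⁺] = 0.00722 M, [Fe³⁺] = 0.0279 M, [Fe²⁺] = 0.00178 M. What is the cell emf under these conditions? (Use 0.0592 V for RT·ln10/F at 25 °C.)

The Fe³⁺/Fe²⁺ couple has the higher reduction potential and acts as the cathode, so E°_cell = +0.77 − (+0.15) = 0.62 V.
Balancing electrons gives n = 2; the reaction quotient is Q = [Sn⁴⁺]·[Fe²⁺]^2/([Sn²⁺]·[Fe³⁺]^2) = 2.44 × 10^-5.
At 25 °C, E = E° − (0.0592/n) log Q = 0.62 − (0.0592/2)(-4.612) = 0.620 + 0.137 = 0.757 V.

0.757 V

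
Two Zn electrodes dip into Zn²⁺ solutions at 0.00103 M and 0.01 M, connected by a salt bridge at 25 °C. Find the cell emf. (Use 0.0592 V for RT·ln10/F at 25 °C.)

Both half-cells are Zn²⁺/Zn, so E°_cell = 0. The concentrated side is the cathode; the cell reaction moves Zn²⁺ from high to low concentration with n = 2.
Q = [Zn²⁺]_dilute/[Zn²⁺]_conc = 0.00103/0.01 = 0.103.
E = 0 − (0.0592/2) log Q = −(0.0592/2)(-0.987) = 0.0292 V.

0.029 V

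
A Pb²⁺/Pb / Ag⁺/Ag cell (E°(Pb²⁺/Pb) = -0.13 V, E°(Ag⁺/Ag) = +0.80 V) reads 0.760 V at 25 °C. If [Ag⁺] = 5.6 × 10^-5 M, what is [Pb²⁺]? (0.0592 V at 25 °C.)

0.0017 M

From the Nernst equation, log Q = n(E° − E)/0.0592 = 2(0.93 − 0.760)/0.0592 = 5.743, so Q = 5.54 × 10^5.
With Q = [Pb²⁺]/[Ag⁺]^2 and the known concentrations, [Pb²⁺] in the numerator gives [Pb²⁺] = 0.0017 M.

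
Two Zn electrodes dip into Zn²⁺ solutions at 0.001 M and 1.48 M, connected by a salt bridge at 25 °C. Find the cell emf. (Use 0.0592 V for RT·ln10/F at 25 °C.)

0.094 V

Both half-cells are Zn²⁺/Zn, so E°_cell = 0. The concentrated side is the cathode; the cell reaction moves Zn²⁺ from high to low concentration with n = 2.
Q = [Zn²⁺]_dilute/[Zn²⁺]_conc = 0.001/1.48 = 6.76 × 10^-4.
E = 0 − (0.0592/2) log Q = −(0.0592/2)(-3.170) = 0.0938 V.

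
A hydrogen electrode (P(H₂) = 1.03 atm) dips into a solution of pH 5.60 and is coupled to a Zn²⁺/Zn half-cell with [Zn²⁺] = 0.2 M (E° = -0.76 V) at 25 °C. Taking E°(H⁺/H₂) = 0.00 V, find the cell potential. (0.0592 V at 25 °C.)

The hydrogen couple is the cathode, so E°_cell = 0.76 V; n = 2.
[H⁺] = 10^(−5.60) = 2.5 × 10^-6 M, and Q = [Zn²⁺]·P(H₂) / [H⁺]^2 = 3.26 × 10^10.
E = E° − (0.0592/2) log Q = 0.76 − (0.0592/2)(10.514) = 0.449 V.

0.45 V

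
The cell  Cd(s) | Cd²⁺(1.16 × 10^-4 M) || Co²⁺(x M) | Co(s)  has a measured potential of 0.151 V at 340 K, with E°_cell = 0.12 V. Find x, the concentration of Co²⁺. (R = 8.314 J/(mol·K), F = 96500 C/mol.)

9.6 × 10^-4 M

From the Nernst equation, ln Q = nF(E° − E)/RT = 2×96500×(0.12 − 0.151)/(8.314×340) = -2.117, so Q = 0.120.
With Q = [Cd²⁺]/[Co²⁺] and the known concentrations, [Co²⁺] in the denominator gives [Co²⁺] = 9.6 × 10^-4 M.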